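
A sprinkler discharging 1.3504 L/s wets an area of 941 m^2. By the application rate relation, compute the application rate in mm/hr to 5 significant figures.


Approach: apply the application rate relation, rate = (Q/A)*3600.
rate = (1.3504 / 941) * 3600 = 5.1662 mm/hr
Therefore the application rate = 5.1662 mm/hr.


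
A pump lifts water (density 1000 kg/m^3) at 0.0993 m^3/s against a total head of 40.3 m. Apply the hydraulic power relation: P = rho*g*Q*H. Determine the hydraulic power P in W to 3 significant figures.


P = 1000 * 9.81 * 0.0993 * 40.3 = 39300 W
Therefore the hydraulic power P = 39300 W.


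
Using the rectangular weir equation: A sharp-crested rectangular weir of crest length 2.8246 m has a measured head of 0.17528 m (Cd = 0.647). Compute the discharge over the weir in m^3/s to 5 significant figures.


Approach: apply the rectangular weir equation, Q = (2/3)*Cd*L*sqrt(2g)*H^1.5.
Q = (2/3)*0.647*2.8246*sqrt(2*9.81)*0.17528^1.5 = 0.39602 m^3/s
Therefore the discharge over the weir = 0.39602 m^3/s.


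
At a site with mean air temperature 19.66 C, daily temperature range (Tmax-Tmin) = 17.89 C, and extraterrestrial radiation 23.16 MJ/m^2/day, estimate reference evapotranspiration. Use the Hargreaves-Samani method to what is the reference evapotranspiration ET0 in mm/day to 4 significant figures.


Approach: apply the Hargreaves-Samani method, ET0 = 0.0023*(Tmean+17.8)*sqrt(Tmax-Tmin)*0.408*Ra.
ET0 = 0.0023*(19.66+17.8)*sqrt(17.89)*0.408*23.16 = 3.443 mm/day
Therefore the reference evapotranspiration ET0 = 3.443 mm/day.


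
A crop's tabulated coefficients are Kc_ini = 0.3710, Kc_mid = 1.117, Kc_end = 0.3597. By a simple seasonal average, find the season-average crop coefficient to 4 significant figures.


Approach: apply a simple seasonal average, Kc_avg = (Kc_ini + Kc_mid + Kc_end)/3.
Kc_avg = (0.3710 + 1.117 + 0.3597)/3 = 0.6159
Therefore the season-average crop coefficient = 0.6159.


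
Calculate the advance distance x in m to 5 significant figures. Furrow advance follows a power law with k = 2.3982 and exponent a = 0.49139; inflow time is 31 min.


Approach: apply the power-law advance function, x = k*t^a.
x = 2.3982 * 31^0.49139 = 12.964 m
Therefore the advance distance x = 12.964 m.


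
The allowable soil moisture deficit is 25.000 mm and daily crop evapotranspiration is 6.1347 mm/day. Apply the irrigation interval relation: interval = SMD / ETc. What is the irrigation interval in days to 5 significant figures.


interval = 25.000 / 6.1347 = 4.0752 days
Therefore the irrigation interval = 4.0752 days.


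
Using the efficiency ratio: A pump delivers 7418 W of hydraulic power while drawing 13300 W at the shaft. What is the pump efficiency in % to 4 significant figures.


Approach: apply the efficiency ratio, eta = (P_out/P_in)*100.
eta = (7418 / 13300) * 100 = 55.77 %
Therefore the pump efficiency = 55.77 %.


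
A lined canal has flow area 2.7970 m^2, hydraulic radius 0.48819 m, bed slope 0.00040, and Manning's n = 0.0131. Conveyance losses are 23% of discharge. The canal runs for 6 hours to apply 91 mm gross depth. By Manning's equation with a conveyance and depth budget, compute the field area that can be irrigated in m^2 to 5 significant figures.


Approach: apply Manning's equation with a conveyance and depth budget, Q = (1/n)*A*R^(2/3)*S^(1/2); Q_field = Q*(1-loss); Area = Q_field*t/(d/1000).
Step 1 — canal discharge (Manning's equation):
  Q = (1/0.0131) * 2.7970 * 0.48819^(2/3) * 0.00040^(1/2) = 2.647547 m^3/s
Step 2 — delivered flow: Q_field = 2.647547*(1 - 23/100) = 2.038612 m^3/s
Step 3 — volume delivered: V = 2.038612 * 6*3600 = 44034.01 m^3
Step 4 — area served: A = V / (depth/1000) = 44034.01 / 0.091 = 483890 m^2
Therefore the field area that can be irrigated = 483890 m^2.


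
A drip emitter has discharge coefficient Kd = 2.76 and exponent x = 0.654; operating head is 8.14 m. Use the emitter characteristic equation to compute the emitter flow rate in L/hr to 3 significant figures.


Approach: apply the emitter characteristic equation, q = Kd * h^x.
q = 2.76 * 8.14^0.654 = 10.9 L/hr
Therefore the emitter flow rate = 10.9 L/hr.


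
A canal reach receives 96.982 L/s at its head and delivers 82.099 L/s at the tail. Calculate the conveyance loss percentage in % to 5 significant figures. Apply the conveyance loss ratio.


Approach: apply the conveyance loss ratio, loss% = ((Q_head - Q_tail)/Q_head)*100.
loss = ((96.982 - 82.099)/96.982)*100 = 15.346 %
Therefore the conveyance loss percentage = 15.346 %.


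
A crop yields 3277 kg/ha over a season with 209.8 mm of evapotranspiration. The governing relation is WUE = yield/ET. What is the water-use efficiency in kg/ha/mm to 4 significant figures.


WUE = 3277 / 209.8 = 15.62 kg/ha/mm
Therefore the water-use efficiency = 15.62 kg/ha/mm.


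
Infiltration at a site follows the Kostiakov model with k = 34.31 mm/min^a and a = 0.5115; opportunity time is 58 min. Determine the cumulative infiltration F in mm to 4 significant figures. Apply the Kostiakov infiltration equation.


Approach: apply the Kostiakov infiltration equation, F = k*t^a.
F = 34.31 * 58^0.5115 = 273.8 mm
Therefore the cumulative infiltration F = 273.8 mm.


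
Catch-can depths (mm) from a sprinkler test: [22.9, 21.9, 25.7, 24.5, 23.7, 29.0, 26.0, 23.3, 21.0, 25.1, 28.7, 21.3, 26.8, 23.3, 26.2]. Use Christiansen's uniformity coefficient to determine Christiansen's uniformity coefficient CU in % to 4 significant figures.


Approach: apply Christiansen's uniformity coefficient, CU = (1 - mean_abs_deviation/mean)*100.
mean = 24.6267 mm
mean |d_i - mean| = 2.01511 mm
CU = (1 - 2.01511/24.6267)*100 = 91.82 %
Therefore Christiansen's uniformity coefficient CU = 91.82 %.


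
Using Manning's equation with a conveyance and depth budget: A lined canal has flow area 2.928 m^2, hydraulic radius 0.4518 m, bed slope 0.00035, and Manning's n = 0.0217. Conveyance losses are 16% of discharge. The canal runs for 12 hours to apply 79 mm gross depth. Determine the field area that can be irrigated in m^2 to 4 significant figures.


Approach: apply Manning's equation with a conveyance and depth budget, Q = (1/n)*A*R^(2/3)*S^(1/2); Q_field = Q*(1-loss); Area = Q_field*t/(d/1000).
Step 1 — canal discharge (Manning's equation):
  Q = (1/0.0217) * 2.928 * 0.4518^(2/3) * 0.00035^(1/2) = 1.48631 m^3/s
Step 2 — delivered flow: Q_field = 1.48631*(1 - 16/100) = 1.24850 m^3/s
Step 3 — volume delivered: V = 1.24850 * 12*3600 = 53935.2 m^3
Step 4 — area served: A = V / (depth/1000) = 53935.2 / 0.079 = 682700 m^2
Therefore the field area that can be irrigated = 682700 m^2.


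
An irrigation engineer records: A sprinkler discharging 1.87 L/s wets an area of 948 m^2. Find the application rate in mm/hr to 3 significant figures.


Approach: apply the application rate relation, rate = (Q/A)*3600.
rate = (1.87 / 948) * 3600 = 7.10 mm/hr
Therefore the application rate = 7.10 mm/hr.


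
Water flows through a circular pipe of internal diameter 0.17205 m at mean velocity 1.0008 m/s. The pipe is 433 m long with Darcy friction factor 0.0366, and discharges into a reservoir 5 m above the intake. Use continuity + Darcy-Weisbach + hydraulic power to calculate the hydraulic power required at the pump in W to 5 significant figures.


Approach: apply continuity + Darcy-Weisbach + hydraulic power, Q = A*v; hf = f*(L/D)*(v^2/(2g)); H = static + hf; P = rho*g*Q*H.
Step 1 — flow rate (continuity, Q = A*v):
  A = pi*(0.17205/2)^2 = 0.02324873 m^2
  Q = 0.02324873 * 1.0008 = 0.02326733 m^3/s
Step 2 — friction head loss (Darcy-Weisbach):
  hf = 0.0366 * (433/0.17205) * (1.0008^2 / (2*9.81))
  hf = 4.702295 m
Step 3 — total head: H = 5 + 4.702295 = 9.702295 m
Step 4 — hydraulic power (P = rho*g*Q*H):
  P = 1000 * 9.81 * 0.02326733 * 9.702295 = 2214.6 W
Therefore the hydraulic power required at the pump = 2214.6 W.


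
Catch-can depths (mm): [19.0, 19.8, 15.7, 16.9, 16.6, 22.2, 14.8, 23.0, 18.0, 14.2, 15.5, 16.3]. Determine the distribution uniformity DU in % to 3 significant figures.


Approach: apply the low-quarter distribution uniformity, DU = (mean of lowest quarter of readings / overall mean)*100.
sorted lowest 3 of 12: [14.2, 14.8, 15.5] -> mean = 14.833 mm
overall mean = 17.667 mm
DU = (14.833/17.667)*100 = 84.0 %
Therefore the distribution uniformity DU = 84.0 %.


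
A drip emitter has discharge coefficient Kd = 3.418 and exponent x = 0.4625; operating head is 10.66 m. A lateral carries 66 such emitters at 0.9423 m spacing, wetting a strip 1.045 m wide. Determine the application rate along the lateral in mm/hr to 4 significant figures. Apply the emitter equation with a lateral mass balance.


Approach: apply the emitter equation with a lateral mass balance, q = Kd*h^x; Q = n*q; rate = Q/(n*spacing*width).
Step 1 — single emitter flow (q = Kd*h^x):
  q = 3.418 * 10.66^0.4625 = 10.2120 L/hr
Step 2 — total lateral flow: Q = 66 * 10.2120 = 673.990 L/hr
Step 3 — wetted area: A = 66 * 0.9423 * 1.045 = 64.9904 m^2
Step 4 — application rate: Q/A = 673.990/64.9904 = 10.37 mm/hr
Therefore the application rate along the lateral = 10.37 mm/hr.


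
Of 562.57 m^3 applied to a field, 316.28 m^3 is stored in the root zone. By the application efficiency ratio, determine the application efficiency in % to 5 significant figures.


Approach: apply the application efficiency ratio, Ea = (stored/applied)*100.
Ea = (316.28/562.57)*100 = 56.221 %
Therefore the application efficiency = 56.221 %.


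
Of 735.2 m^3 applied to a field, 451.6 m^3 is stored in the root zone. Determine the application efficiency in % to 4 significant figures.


Approach: apply the application efficiency ratio, Ea = (stored/applied)*100.
Ea = (451.6/735.2)*100 = 61.43 %
Therefore the application efficiency = 61.43 %.


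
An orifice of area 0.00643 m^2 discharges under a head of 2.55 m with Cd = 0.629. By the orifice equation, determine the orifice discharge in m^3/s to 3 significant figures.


Approach: apply the orifice equation, Q = Cd*A*sqrt(2*g*h).
Q = 0.629 * 0.00643 * sqrt(2*9.81*2.55) = 0.0286 m^3/s
Therefore the orifice discharge = 0.0286 m^3/s.


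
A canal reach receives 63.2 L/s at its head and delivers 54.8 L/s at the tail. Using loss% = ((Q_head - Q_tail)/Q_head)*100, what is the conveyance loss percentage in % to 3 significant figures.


loss = ((63.2 - 54.8)/63.2)*100 = 13.3 %
Therefore the conveyance loss percentage = 13.3 %.


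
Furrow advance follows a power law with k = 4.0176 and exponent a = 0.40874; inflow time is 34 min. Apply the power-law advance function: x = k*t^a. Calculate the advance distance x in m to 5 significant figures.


x = 4.0176 * 34^0.40874 = 16.980 m
Therefore the advance distance x = 16.980 m.


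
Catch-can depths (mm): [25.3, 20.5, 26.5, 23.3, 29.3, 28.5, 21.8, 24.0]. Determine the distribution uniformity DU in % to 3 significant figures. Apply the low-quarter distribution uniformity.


Approach: apply the low-quarter distribution uniformity, DU = (mean of lowest quarter of readings / overall mean)*100.
sorted lowest 2 of 8: [20.5, 21.8] -> mean = 21.150 mm
overall mean = 24.900 mm
DU = (21.150/24.900)*100 = 84.9 %
Therefore the distribution uniformity DU = 84.9 %.


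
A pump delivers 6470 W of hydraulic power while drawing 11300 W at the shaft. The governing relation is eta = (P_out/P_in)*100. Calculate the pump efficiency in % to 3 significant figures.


eta = (6470 / 11300) * 100 = 57.3 %
Therefore the pump efficiency = 57.3 %.


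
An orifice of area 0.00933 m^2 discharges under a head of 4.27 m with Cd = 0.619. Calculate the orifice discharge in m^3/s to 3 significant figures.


Approach: apply the orifice equation, Q = Cd*A*sqrt(2*g*h).
Q = 0.619 * 0.00933 * sqrt(2*9.81*4.27) = 0.0529 m^3/s
Therefore the orifice discharge = 0.0529 m^3/s.


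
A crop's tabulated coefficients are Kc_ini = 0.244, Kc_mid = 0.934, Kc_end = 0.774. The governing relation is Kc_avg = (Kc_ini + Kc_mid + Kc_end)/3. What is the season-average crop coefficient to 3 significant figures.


Kc_avg = (0.244 + 0.934 + 0.774)/3 = 0.651
Therefore the season-average crop coefficient = 0.651.


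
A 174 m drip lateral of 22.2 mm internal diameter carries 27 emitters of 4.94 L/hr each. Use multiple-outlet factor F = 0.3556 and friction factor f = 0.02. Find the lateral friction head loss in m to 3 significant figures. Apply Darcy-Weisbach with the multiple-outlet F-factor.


Approach: apply Darcy-Weisbach with the multiple-outlet F-factor, Q = n*q/(3600*1000) m^3/s; v = Q/A; hf = F*f*(L/D)*(v^2/(2g)).
Q = 27*4.94/(3600*1000) = 3.7050e-05 m^3/s
A = pi*(22.2e-3/2)^2 = 3.8708e-04 m^2, so v = Q/A = 0.095718 m/s
hf = 0.3556*0.02*(174/0.0222)*(0.095718^2/(2*9.81)) = 0.0260 m
Therefore the lateral friction head loss = 0.0260 m.


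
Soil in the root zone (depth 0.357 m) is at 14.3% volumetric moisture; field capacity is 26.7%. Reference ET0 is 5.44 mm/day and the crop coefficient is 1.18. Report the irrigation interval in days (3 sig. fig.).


Approach: apply soil-water budget scheduling, SMD = (FC-theta)/100*depth*1000; ETc = ET0*Kc; interval = SMD/ETc.
Step 1 — soil moisture deficit:
  SMD = (26.7 - 14.3)/100 * 0.357 * 1000 = 44.268 mm
Step 2 — daily crop ET (ETc = ET0*Kc):
  ETc = 5.44 * 1.18 = 6.4192 mm/day
Step 3 — irrigation interval (SMD/ETc):
  interval = 44.268 / 6.4192 = 6.90 days
Therefore the irrigation interval = 6.90 days.


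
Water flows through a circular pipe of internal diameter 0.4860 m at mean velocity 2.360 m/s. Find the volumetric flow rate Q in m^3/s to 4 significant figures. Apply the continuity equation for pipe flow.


Approach: apply the continuity equation for pipe flow, Q = A * v with A = pi*(D/2)^2.
A = pi*(0.4860/2)^2 = 0.185508 m^2
Q = 0.185508 * 2.360 = 0.4378 m^3/s
Therefore the volumetric flow rate Q = 0.4378 m^3/s.


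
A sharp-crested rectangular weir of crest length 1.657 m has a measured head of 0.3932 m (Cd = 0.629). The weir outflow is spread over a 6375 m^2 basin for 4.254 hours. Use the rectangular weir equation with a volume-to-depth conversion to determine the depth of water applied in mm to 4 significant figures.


Approach: apply the rectangular weir equation with a volume-to-depth conversion, Q = (2/3)*Cd*L*sqrt(2g)*H^1.5; d = Q*t/A * 1000.
Step 1 — weir discharge:
  Q = (2/3)*0.629*1.657*sqrt(2*9.81)*0.3932^1.5 = 0.758843 m^3/s
Step 2 — volume: V = 0.758843 * 4.254*3600 = 11621.2 m^3
Step 3 — depth: d = V/A * 1000 = 11621.2/6375 * 1000 = 1823 mm
Therefore the depth of water applied = 1823 mm.


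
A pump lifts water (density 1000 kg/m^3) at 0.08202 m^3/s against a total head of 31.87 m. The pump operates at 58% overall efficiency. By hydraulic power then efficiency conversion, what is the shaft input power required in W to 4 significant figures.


Approach: apply hydraulic power then efficiency conversion, P = rho*g*Q*H; P_in = P/eta.
Step 1 — hydraulic power (P = rho*g*Q*H):
  P = 1000 * 9.81 * 0.08202 * 31.87 = 25643.1 W
Step 2 — input power: P_in = P/eta = 25643.1 / 0.58 = 44210 W
Therefore the shaft input power required = 44210 W.


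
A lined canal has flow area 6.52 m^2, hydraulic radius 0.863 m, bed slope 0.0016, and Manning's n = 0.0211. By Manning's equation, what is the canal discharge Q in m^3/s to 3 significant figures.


Approach: apply Manning's equation, Q = (1/n)*A*R^(2/3)*S^(1/2).
Q = (1/0.0211) * 6.52 * 0.863^(2/3) * 0.0016^(1/2) = 11.2 m^3/s
Therefore the canal discharge Q = 11.2 m^3/s.


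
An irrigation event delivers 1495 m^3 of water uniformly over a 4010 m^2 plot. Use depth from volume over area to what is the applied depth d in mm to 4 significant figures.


Approach: apply depth from volume over area, d = (V/A)*1000.
d = (1495 / 4010) * 1000 = 372.8 mm
Therefore the applied depth d = 372.8 mm.


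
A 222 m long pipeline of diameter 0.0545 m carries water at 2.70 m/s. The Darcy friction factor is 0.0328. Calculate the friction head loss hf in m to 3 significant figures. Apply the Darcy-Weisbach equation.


Approach: apply the Darcy-Weisbach equation, hf = f*(L/D)*(v^2/(2g)).
hf = 0.0328 * (222/0.0545) * (2.70^2 / (2*9.81))
hf = 49.6 m
Therefore the friction head loss hf = 49.6 m.


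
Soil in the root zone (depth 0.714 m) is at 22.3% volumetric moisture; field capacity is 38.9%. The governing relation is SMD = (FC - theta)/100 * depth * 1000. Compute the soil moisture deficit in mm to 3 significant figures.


SMD = (38.9 - 22.3)/100 * 0.714 * 1000 = 119 mm
Therefore the soil moisture deficit = 119 mm.


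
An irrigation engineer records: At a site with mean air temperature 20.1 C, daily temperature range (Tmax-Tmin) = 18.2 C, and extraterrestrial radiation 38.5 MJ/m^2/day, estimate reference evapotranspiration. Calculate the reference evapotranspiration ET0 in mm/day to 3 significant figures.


Approach: apply the Hargreaves-Samani method, ET0 = 0.0023*(Tmean+17.8)*sqrt(Tmax-Tmin)*0.408*Ra.
ET0 = 0.0023*(20.1+17.8)*sqrt(18.2)*0.408*38.5 = 5.84 mm/day
Therefore the reference evapotranspiration ET0 = 5.84 mm/day.


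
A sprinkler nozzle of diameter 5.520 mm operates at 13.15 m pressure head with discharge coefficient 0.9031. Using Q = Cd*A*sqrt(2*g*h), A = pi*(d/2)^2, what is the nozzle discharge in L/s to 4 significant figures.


A = pi*(5.520e-3/2)^2 = 2.39314e-05 m^2
Q = 0.9031 * 2.39314e-05 * sqrt(2*9.81*13.15) * 1000 = 0.3471 L/s
Therefore the nozzle discharge = 0.3471 L/s.


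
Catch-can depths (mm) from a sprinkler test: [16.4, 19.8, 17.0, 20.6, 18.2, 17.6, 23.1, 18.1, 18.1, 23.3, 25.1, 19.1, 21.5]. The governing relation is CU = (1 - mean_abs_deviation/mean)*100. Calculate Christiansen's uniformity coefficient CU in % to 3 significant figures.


mean = 19.838 mm
mean |d_i - mean| = 2.2166 mm
CU = (1 - 2.2166/19.838)*100 = 88.8 %
Therefore Christiansen's uniformity coefficient CU = 88.8 %.


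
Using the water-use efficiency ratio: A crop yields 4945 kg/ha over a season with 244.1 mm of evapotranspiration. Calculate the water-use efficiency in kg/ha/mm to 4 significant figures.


Approach: apply the water-use efficiency ratio, WUE = yield/ET.
WUE = 4945 / 244.1 = 20.26 kg/ha/mm
Therefore the water-use efficiency = 20.26 kg/ha/mm.


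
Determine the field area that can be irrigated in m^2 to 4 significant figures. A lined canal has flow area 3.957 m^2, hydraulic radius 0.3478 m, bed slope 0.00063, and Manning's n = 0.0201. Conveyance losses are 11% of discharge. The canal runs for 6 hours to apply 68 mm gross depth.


Approach: apply Manning's equation with a conveyance and depth budget, Q = (1/n)*A*R^(2/3)*S^(1/2); Q_field = Q*(1-loss); Area = Q_field*t/(d/1000).
Step 1 — canal discharge (Manning's equation):
  Q = (1/0.0201) * 3.957 * 0.3478^(2/3) * 0.00063^(1/2) = 2.44377 m^3/s
Step 2 — delivered flow: Q_field = 2.44377*(1 - 11/100) = 2.17495 m^3/s
Step 3 — volume delivered: V = 2.17495 * 6*3600 = 46979.0 m^3
Step 4 — area served: A = V / (depth/1000) = 46979.0 / 0.068 = 690900 m^2
Therefore the field area that can be irrigated = 690900 m^2.


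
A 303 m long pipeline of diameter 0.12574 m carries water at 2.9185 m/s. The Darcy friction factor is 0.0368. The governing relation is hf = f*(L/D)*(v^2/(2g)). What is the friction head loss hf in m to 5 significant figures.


hf = 0.0368 * (303/0.12574) * (2.9185^2 / (2*9.81))
hf = 38.498 m
Therefore the friction head loss hf = 38.498 m.


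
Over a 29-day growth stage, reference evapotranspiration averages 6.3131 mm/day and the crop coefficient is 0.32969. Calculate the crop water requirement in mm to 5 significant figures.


Approach: apply the crop water requirement relation, CWR = ET0 * Kc * days.
CWR = 6.3131 * 0.32969 * 29 = 60.360 mm
Therefore the crop water requirement = 60.360 mm.


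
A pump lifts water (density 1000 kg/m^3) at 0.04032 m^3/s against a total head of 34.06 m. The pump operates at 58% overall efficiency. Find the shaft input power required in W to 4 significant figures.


Approach: apply hydraulic power then efficiency conversion, P = rho*g*Q*H; P_in = P/eta.
Step 1 — hydraulic power (P = rho*g*Q*H):
  P = 1000 * 9.81 * 0.04032 * 34.06 = 13472.1 W
Step 2 — input power: P_in = P/eta = 13472.1 / 0.58 = 23230 W
Therefore the shaft input power required = 23230 W.


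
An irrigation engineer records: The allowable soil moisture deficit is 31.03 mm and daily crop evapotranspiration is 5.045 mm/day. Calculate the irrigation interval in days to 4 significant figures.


Approach: apply the irrigation interval relation, interval = SMD / ETc.
interval = 31.03 / 5.045 = 6.151 days
Therefore the irrigation interval = 6.151 days.


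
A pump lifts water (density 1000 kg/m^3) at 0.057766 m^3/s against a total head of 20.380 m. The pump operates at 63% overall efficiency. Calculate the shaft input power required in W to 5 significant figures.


Approach: apply hydraulic power then efficiency conversion, P = rho*g*Q*H; P_in = P/eta.
Step 1 — hydraulic power (P = rho*g*Q*H):
  P = 1000 * 9.81 * 0.057766 * 20.380 = 11549.03 W
Step 2 — input power: P_in = P/eta = 11549.03 / 0.63 = 18332 W
Therefore the shaft input power required = 18332 W.


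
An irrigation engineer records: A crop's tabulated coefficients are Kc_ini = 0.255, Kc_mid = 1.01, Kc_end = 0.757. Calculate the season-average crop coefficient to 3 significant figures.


Approach: apply a simple seasonal average, Kc_avg = (Kc_ini + Kc_mid + Kc_end)/3.
Kc_avg = (0.255 + 1.01 + 0.757)/3 = 0.674
Therefore the season-average crop coefficient = 0.674.


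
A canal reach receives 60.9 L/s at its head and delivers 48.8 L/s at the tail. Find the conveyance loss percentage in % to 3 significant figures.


Approach: apply the conveyance loss ratio, loss% = ((Q_head - Q_tail)/Q_head)*100.
loss = ((60.9 - 48.8)/60.9)*100 = 19.9 %
Therefore the conveyance loss percentage = 19.9 %.


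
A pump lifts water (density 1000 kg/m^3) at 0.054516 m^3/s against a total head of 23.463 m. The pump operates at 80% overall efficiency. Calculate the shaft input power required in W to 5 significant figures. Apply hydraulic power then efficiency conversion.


Approach: apply hydraulic power then efficiency conversion, P = rho*g*Q*H; P_in = P/eta.
Step 1 — hydraulic power (P = rho*g*Q*H):
  P = 1000 * 9.81 * 0.054516 * 23.463 = 12548.06 W
Step 2 — input power: P_in = P/eta = 12548.06 / 0.8 = 15685 W
Therefore the shaft input power required = 15685 W.


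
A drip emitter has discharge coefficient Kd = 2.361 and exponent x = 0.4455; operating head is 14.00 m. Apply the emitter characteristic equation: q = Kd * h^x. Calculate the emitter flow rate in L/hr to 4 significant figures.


q = 2.361 * 14.00^0.4455 = 7.651 L/hr
Therefore the emitter flow rate = 7.651 L/hr.


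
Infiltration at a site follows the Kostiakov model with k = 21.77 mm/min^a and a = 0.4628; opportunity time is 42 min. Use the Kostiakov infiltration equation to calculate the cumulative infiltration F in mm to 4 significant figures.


Approach: apply the Kostiakov infiltration equation, F = k*t^a.
F = 21.77 * 42^0.4628 = 122.8 mm
Therefore the cumulative infiltration F = 122.8 mm.


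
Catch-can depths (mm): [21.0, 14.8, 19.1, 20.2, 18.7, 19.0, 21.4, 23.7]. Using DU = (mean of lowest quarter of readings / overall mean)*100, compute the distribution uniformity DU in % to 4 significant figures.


sorted lowest 2 of 8: [14.8, 18.7] -> mean = 16.7500 mm
overall mean = 19.7375 mm
DU = (16.7500/19.7375)*100 = 84.86 %
Therefore the distribution uniformity DU = 84.86 %.


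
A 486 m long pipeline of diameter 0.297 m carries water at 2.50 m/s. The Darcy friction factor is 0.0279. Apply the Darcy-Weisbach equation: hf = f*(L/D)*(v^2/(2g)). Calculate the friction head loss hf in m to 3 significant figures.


hf = 0.0279 * (486/0.297) * (2.50^2 / (2*9.81))
hf = 14.5 m
Therefore the friction head loss hf = 14.5 m.


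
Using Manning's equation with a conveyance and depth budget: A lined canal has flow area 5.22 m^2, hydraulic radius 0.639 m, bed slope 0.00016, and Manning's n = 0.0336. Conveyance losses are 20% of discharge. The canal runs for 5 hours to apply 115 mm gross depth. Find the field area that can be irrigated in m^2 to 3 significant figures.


Approach: apply Manning's equation with a conveyance and depth budget, Q = (1/n)*A*R^(2/3)*S^(1/2); Q_field = Q*(1-loss); Area = Q_field*t/(d/1000).
Step 1 — canal discharge (Manning's equation):
  Q = (1/0.0336) * 5.22 * 0.639^(2/3) * 0.00016^(1/2) = 1.4579 m^3/s
Step 2 — delivered flow: Q_field = 1.4579*(1 - 20/100) = 1.1663 m^3/s
Step 3 — volume delivered: V = 1.1663 * 5*3600 = 20994 m^3
Step 4 — area served: A = V / (depth/1000) = 20994 / 0.115 = 183000 m^2
Therefore the field area that can be irrigated = 183000 m^2.


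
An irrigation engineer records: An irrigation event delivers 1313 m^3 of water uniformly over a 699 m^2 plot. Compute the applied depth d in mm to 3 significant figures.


Approach: apply depth from volume over area, d = (V/A)*1000.
d = (1313 / 699) * 1000 = 1880 mm
Therefore the applied depth d = 1880 mm.


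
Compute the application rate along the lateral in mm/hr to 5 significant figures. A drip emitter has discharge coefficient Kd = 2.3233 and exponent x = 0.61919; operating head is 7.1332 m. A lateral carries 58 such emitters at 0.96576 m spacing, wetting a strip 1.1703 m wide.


Approach: apply the emitter equation with a lateral mass balance, q = Kd*h^x; Q = n*q; rate = Q/(n*spacing*width).
Step 1 — single emitter flow (q = Kd*h^x):
  q = 2.3233 * 7.1332^0.61919 = 7.842427 L/hr
Step 2 — total lateral flow: Q = 58 * 7.842427 = 454.8607 L/hr
Step 3 — wetted area: A = 58 * 0.96576 * 1.1703 = 65.55328 m^2
Step 4 — application rate: Q/A = 454.8607/65.55328 = 6.9388 mm/hr
Therefore the application rate along the lateral = 6.9388 mm/hr.


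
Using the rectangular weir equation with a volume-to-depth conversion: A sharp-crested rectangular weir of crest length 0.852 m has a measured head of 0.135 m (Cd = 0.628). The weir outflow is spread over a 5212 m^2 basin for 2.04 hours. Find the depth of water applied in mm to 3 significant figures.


Approach: apply the rectangular weir equation with a volume-to-depth conversion, Q = (2/3)*Cd*L*sqrt(2g)*H^1.5; d = Q*t/A * 1000.
Step 1 — weir discharge:
  Q = (2/3)*0.628*0.852*sqrt(2*9.81)*0.135^1.5 = 0.078371 m^3/s
Step 2 — volume: V = 0.078371 * 2.04*3600 = 575.56 m^3
Step 3 — depth: d = V/A * 1000 = 575.56/5212 * 1000 = 110 mm
Therefore the depth of water applied = 110 mm.


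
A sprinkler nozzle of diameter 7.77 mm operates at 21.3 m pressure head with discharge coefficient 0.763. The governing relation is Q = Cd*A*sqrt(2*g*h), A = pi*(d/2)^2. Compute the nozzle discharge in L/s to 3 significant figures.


A = pi*(7.77e-3/2)^2 = 4.7417e-05 m^2
Q = 0.763 * 4.7417e-05 * sqrt(2*9.81*21.3) * 1000 = 0.740 L/s
Therefore the nozzle discharge = 0.740 L/s.


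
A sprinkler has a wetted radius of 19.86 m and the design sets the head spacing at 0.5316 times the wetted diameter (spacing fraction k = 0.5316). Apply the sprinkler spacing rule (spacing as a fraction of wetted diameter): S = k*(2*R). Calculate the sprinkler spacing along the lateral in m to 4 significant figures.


S = 0.5316 * (2 * 19.86) = 21.12 m
Therefore the sprinkler spacing along the lateral = 21.12 m.


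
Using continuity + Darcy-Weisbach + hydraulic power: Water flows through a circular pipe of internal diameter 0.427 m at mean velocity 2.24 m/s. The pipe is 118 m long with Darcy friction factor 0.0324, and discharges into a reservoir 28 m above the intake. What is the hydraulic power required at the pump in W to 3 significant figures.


Approach: apply continuity + Darcy-Weisbach + hydraulic power, Q = A*v; hf = f*(L/D)*(v^2/(2g)); H = static + hf; P = rho*g*Q*H.
Step 1 — flow rate (continuity, Q = A*v):
  A = pi*(0.427/2)^2 = 0.14320 m^2
  Q = 0.14320 * 2.24 = 0.32077 m^3/s
Step 2 — friction head loss (Darcy-Weisbach):
  hf = 0.0324 * (118/0.427) * (2.24^2 / (2*9.81))
  hf = 2.2898 m
Step 3 — total head: H = 28 + 2.2898 = 30.290 m
Step 4 — hydraulic power (P = rho*g*Q*H):
  P = 1000 * 9.81 * 0.32077 * 30.290 = 95300 W
Therefore the hydraulic power required at the pump = 95300 W.


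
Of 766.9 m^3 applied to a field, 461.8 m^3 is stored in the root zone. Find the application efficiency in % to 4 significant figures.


Approach: apply the application efficiency ratio, Ea = (stored/applied)*100.
Ea = (461.8/766.9)*100 = 60.22 %
Therefore the application efficiency = 60.22 %.


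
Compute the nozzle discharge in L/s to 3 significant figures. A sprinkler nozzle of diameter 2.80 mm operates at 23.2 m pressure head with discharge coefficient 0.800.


Approach: apply the orifice equation, Q = Cd*A*sqrt(2*g*h), A = pi*(d/2)^2.
A = pi*(2.80e-3/2)^2 = 6.1575e-06 m^2
Q = 0.800 * 6.1575e-06 * sqrt(2*9.81*23.2) * 1000 = 0.105 L/s
Therefore the nozzle discharge = 0.105 L/s.


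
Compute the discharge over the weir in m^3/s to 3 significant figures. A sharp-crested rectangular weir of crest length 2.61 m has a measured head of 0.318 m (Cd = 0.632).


Approach: apply the rectangular weir equation, Q = (2/3)*Cd*L*sqrt(2g)*H^1.5.
Q = (2/3)*0.632*2.61*sqrt(2*9.81)*0.318^1.5 = 0.873 m^3/s
Therefore the discharge over the weir = 0.873 m^3/s.


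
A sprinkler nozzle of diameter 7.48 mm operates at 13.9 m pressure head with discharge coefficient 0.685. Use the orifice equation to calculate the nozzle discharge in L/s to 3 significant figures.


Approach: apply the orifice equation, Q = Cd*A*sqrt(2*g*h), A = pi*(d/2)^2.
A = pi*(7.48e-3/2)^2 = 4.3943e-05 m^2
Q = 0.685 * 4.3943e-05 * sqrt(2*9.81*13.9) * 1000 = 0.497 L/s
Therefore the nozzle discharge = 0.497 L/s.


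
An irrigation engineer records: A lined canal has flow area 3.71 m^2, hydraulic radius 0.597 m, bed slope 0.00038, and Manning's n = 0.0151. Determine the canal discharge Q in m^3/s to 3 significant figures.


Approach: apply Manning's equation, Q = (1/n)*A*R^(2/3)*S^(1/2).
Q = (1/0.0151) * 3.71 * 0.597^(2/3) * 0.00038^(1/2) = 3.40 m^3/s
Therefore the canal discharge Q = 3.40 m^3/s.


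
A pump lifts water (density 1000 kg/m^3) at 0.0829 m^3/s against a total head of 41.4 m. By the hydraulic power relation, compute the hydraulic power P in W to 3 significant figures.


Approach: apply the hydraulic power relation, P = rho*g*Q*H.
P = 1000 * 9.81 * 0.0829 * 41.4 = 33700 W
Therefore the hydraulic power P = 33700 W.


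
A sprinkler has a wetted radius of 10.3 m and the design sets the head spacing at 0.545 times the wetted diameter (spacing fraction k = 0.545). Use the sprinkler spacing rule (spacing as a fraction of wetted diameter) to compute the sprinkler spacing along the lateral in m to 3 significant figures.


Approach: apply the sprinkler spacing rule (spacing as a fraction of wetted diameter), S = k*(2*R).
S = 0.545 * (2 * 10.3) = 11.2 m
Therefore the sprinkler spacing along the lateral = 11.2 m.


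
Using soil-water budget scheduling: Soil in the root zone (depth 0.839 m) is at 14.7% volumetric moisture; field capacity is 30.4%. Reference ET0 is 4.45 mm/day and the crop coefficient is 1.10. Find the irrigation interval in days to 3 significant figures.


Approach: apply soil-water budget scheduling, SMD = (FC-theta)/100*depth*1000; ETc = ET0*Kc; interval = SMD/ETc.
Step 1 — soil moisture deficit:
  SMD = (30.4 - 14.7)/100 * 0.839 * 1000 = 131.72 mm
Step 2 — daily crop ET (ETc = ET0*Kc):
  ETc = 4.45 * 1.10 = 4.8950 mm/day
Step 3 — irrigation interval (SMD/ETc):
  interval = 131.72 / 4.8950 = 26.9 days
Therefore the irrigation interval = 26.9 days.


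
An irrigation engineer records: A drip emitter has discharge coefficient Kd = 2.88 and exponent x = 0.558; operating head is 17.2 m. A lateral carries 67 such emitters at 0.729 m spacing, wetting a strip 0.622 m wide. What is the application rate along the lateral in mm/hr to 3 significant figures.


Approach: apply the emitter equation with a lateral mass balance, q = Kd*h^x; Q = n*q; rate = Q/(n*spacing*width).
Step 1 — single emitter flow (q = Kd*h^x):
  q = 2.88 * 17.2^0.558 = 14.087 L/hr
Step 2 — total lateral flow: Q = 67 * 14.087 = 943.83 L/hr
Step 3 — wetted area: A = 67 * 0.729 * 0.622 = 30.380 m^2
Step 4 — application rate: Q/A = 943.83/30.380 = 31.1 mm/hr
Therefore the application rate along the lateral = 31.1 mm/hr.


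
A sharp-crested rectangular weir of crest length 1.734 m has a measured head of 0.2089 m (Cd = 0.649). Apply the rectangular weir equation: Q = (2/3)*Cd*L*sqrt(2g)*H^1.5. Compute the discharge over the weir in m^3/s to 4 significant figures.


Q = (2/3)*0.649*1.734*sqrt(2*9.81)*0.2089^1.5 = 0.3173 m^3/s
Therefore the discharge over the weir = 0.3173 m^3/s.


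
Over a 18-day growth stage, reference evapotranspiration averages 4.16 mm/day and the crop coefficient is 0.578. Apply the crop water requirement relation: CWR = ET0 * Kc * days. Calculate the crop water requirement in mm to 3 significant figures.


CWR = 4.16 * 0.578 * 18 = 43.3 mm
Therefore the crop water requirement = 43.3 mm.


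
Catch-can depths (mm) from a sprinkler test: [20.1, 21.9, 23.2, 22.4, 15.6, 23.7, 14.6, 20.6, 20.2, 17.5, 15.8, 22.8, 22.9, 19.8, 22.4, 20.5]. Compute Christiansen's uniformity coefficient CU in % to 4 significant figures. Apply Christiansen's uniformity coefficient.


Approach: apply Christiansen's uniformity coefficient, CU = (1 - mean_abs_deviation/mean)*100.
mean = 20.2500 mm
mean |d_i - mean| = 2.26875 mm
CU = (1 - 2.26875/20.2500)*100 = 88.80 %
Therefore Christiansen's uniformity coefficient CU = 88.80 %.


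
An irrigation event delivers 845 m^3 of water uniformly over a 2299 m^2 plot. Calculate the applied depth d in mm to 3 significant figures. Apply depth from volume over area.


Approach: apply depth from volume over area, d = (V/A)*1000.
d = (845 / 2299) * 1000 = 368 mm
Therefore the applied depth d = 368 mm.


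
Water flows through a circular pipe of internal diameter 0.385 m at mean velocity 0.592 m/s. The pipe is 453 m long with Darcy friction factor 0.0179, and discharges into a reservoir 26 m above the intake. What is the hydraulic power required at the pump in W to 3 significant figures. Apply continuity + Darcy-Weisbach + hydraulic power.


Approach: apply continuity + Darcy-Weisbach + hydraulic power, Q = A*v; hf = f*(L/D)*(v^2/(2g)); H = static + hf; P = rho*g*Q*H.
Step 1 — flow rate (continuity, Q = A*v):
  A = pi*(0.385/2)^2 = 0.11642 m^2
  Q = 0.11642 * 0.592 = 0.068918 m^3/s
Step 2 — friction head loss (Darcy-Weisbach):
  hf = 0.0179 * (453/0.385) * (0.592^2 / (2*9.81))
  hf = 0.37621 m
Step 3 — total head: H = 26 + 0.37621 = 26.376 m
Step 4 — hydraulic power (P = rho*g*Q*H):
  P = 1000 * 9.81 * 0.068918 * 26.376 = 17800 W
Therefore the hydraulic power required at the pump = 17800 W.


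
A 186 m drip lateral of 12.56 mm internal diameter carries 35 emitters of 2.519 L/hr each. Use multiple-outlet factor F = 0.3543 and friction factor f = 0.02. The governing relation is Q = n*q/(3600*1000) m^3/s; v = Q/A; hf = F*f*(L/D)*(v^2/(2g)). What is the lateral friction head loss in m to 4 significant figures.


Q = 35*2.519/(3600*1000) = 2.44903e-05 m^3/s
A = pi*(12.56e-3/2)^2 = 1.23899e-04 m^2, so v = Q/A = 0.197663 m/s
hf = 0.3543*0.02*(186/0.01256)*(0.197663^2/(2*9.81)) = 0.2090 m
Therefore the lateral friction head loss = 0.2090 m.


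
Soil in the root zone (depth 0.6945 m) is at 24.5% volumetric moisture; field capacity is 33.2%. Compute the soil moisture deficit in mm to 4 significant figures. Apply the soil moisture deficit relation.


Approach: apply the soil moisture deficit relation, SMD = (FC - theta)/100 * depth * 1000.
SMD = (33.2 - 24.5)/100 * 0.6945 * 1000 = 60.42 mm
Therefore the soil moisture deficit = 60.42 mm.


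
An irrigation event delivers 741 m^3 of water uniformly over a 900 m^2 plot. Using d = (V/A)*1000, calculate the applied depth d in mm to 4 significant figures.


d = (741 / 900) * 1000 = 823.3 mm
Therefore the applied depth d = 823.3 mm.


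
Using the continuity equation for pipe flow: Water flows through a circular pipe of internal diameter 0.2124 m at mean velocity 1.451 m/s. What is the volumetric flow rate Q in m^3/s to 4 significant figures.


Approach: apply the continuity equation for pipe flow, Q = A * v with A = pi*(D/2)^2.
A = pi*(0.2124/2)^2 = 0.0354323 m^2
Q = 0.0354323 * 1.451 = 0.05141 m^3/s
Therefore the volumetric flow rate Q = 0.05141 m^3/s.


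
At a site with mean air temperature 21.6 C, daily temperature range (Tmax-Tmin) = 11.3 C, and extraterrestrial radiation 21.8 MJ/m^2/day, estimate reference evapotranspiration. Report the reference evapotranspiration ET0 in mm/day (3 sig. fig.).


Approach: apply the Hargreaves-Samani method, ET0 = 0.0023*(Tmean+17.8)*sqrt(Tmax-Tmin)*0.408*Ra.
ET0 = 0.0023*(21.6+17.8)*sqrt(11.3)*0.408*21.8 = 2.71 mm/day
Therefore the reference evapotranspiration ET0 = 2.71 mm/day.


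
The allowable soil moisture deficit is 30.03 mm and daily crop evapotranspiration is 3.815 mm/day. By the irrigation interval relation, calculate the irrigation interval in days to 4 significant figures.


Approach: apply the irrigation interval relation, interval = SMD / ETc.
interval = 30.03 / 3.815 = 7.872 days
Therefore the irrigation interval = 7.872 days.


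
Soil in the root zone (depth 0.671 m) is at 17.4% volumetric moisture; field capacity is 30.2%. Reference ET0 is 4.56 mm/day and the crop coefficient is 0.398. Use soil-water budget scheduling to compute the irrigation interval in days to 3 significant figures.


Approach: apply soil-water budget scheduling, SMD = (FC-theta)/100*depth*1000; ETc = ET0*Kc; interval = SMD/ETc.
Step 1 — soil moisture deficit:
  SMD = (30.2 - 17.4)/100 * 0.671 * 1000 = 85.888 mm
Step 2 — daily crop ET (ETc = ET0*Kc):
  ETc = 4.56 * 0.398 = 1.8149 mm/day
Step 3 — irrigation interval (SMD/ETc):
  interval = 85.888 / 1.8149 = 47.3 days
Therefore the irrigation interval = 47.3 days.


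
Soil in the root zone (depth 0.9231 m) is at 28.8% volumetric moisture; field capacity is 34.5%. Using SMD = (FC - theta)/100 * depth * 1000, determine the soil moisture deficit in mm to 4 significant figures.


SMD = (34.5 - 28.8)/100 * 0.9231 * 1000 = 52.62 mm
Therefore the soil moisture deficit = 52.62 mm.


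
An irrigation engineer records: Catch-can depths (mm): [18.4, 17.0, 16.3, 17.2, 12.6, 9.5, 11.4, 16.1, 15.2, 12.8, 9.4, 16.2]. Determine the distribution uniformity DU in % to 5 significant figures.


Approach: apply the low-quarter distribution uniformity, DU = (mean of lowest quarter of readings / overall mean)*100.
sorted lowest 3 of 12: [9.4, 9.5, 11.4] -> mean = 10.10000 mm
overall mean = 14.34167 mm
DU = (10.10000/14.34167)*100 = 70.424 %
Therefore the distribution uniformity DU = 70.424 %.


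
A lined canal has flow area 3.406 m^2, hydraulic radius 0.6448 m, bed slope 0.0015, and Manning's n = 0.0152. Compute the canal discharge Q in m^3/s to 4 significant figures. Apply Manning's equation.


Approach: apply Manning's equation, Q = (1/n)*A*R^(2/3)*S^(1/2).
Q = (1/0.0152) * 3.406 * 0.6448^(2/3) * 0.0015^(1/2) = 6.477 m^3/s
Therefore the canal discharge Q = 6.477 m^3/s.


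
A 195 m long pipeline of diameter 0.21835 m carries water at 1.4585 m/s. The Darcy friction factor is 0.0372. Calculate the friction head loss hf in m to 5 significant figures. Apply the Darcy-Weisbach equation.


Approach: apply the Darcy-Weisbach equation, hf = f*(L/D)*(v^2/(2g)).
hf = 0.0372 * (195/0.21835) * (1.4585^2 / (2*9.81))
hf = 3.6020 m
Therefore the friction head loss hf = 3.6020 m.


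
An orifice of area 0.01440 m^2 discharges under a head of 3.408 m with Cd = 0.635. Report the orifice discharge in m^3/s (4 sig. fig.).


Approach: apply the orifice equation, Q = Cd*A*sqrt(2*g*h).
Q = 0.635 * 0.01440 * sqrt(2*9.81*3.408) = 0.07477 m^3/s
Therefore the orifice discharge = 0.07477 m^3/s.


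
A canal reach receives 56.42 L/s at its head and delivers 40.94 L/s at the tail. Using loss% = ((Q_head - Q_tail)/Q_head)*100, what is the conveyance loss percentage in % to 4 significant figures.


loss = ((56.42 - 40.94)/56.42)*100 = 27.44 %
Therefore the conveyance loss percentage = 27.44 %.
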